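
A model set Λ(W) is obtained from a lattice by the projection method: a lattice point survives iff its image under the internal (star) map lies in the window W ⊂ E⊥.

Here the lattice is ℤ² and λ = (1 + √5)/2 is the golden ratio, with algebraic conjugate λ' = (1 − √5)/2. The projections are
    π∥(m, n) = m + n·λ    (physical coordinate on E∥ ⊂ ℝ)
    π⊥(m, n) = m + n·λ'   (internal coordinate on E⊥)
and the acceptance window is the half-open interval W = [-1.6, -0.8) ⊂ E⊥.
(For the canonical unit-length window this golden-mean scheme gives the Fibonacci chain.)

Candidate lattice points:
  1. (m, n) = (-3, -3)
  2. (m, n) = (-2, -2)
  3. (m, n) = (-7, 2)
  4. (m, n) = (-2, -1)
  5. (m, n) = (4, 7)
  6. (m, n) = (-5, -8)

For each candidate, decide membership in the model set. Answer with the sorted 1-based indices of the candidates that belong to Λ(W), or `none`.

1, 4

λ' = (1−√5)/2 ≈ -0.6180.
#1 (-3,-3): internal coord -3 + (-3)·λ' = -1.1459; -1.1459 ∈ [-1.6, -0.8) → IN Λ
#2 (-2,-2): internal coord -2 + (-2)·λ' = -0.7639; -0.7639 ∉ [-1.6, -0.8) → out
#3 (-7,2): internal coord -7 + (2)·λ' = -8.2361; -8.2361 ∉ [-1.6, -0.8) → out
#4 (-2,-1): internal coord -2 + (-1)·λ' = -1.3820; -1.3820 ∈ [-1.6, -0.8) → IN Λ
#5 (4,7): internal coord 4 + (7)·λ' = -0.3262; -0.3262 ∉ [-1.6, -0.8) → out
#6 (-5,-8): internal coord -5 + (-8)·λ' = -0.0557; -0.0557 ∉ [-1.6, -0.8) → out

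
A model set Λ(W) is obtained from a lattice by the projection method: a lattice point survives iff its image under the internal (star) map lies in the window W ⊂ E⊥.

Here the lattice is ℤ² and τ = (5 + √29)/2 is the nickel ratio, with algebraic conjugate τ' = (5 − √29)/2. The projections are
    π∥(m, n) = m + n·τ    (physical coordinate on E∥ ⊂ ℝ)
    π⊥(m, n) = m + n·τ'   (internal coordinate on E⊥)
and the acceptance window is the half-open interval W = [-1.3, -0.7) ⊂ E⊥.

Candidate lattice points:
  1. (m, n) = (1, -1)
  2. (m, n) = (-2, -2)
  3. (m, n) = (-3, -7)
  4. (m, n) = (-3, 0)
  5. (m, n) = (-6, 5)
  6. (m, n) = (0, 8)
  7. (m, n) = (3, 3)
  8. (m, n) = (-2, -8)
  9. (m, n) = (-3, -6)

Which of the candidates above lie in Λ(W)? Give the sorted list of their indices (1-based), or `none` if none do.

τ' = (5−√29)/2 ≈ -0.1926.
candidate 1: (m,n)=(1,-1) → π∥ = 1-1·τ ≈ -4.1926, π⊥ = 1-1·τ' ≈ 1.1926 ∉ [-1.3, -0.7) ⇒ out
candidate 2: (m,n)=(-2,-2) → π∥ = -2-2·τ ≈ -12.3852, π⊥ = -2-2·τ' ≈ -1.6148 ∉ [-1.3, -0.7) ⇒ out
candidate 3: (m,n)=(-3,-7) → π∥ = -3-7·τ ≈ -39.3481, π⊥ = -3-7·τ' ≈ -1.6519 ∉ [-1.3, -0.7) ⇒ out
candidate 4: (m,n)=(-3,0) → π∥ = -3+0·τ ≈ -3.0000, π⊥ = -3+0·τ' ≈ -3.0000 ∉ [-1.3, -0.7) ⇒ out
candidate 5: (m,n)=(-6,5) → π∥ = -6+5·τ ≈ 19.9629, π⊥ = -6+5·τ' ≈ -6.9629 ∉ [-1.3, -0.7) ⇒ out
candidate 6: (m,n)=(0,8) → π∥ = 0+8·τ ≈ 41.5407, π⊥ = 0+8·τ' ≈ -1.5407 ∉ [-1.3, -0.7) ⇒ out
candidate 7: (m,n)=(3,3) → π∥ = 3+3·τ ≈ 18.5777, π⊥ = 3+3·τ' ≈ 2.4223 ∉ [-1.3, -0.7) ⇒ out
candidate 8: (m,n)=(-2,-8) → π∥ = -2-8·τ ≈ -43.5407, π⊥ = -2-8·τ' ≈ -0.4593 ∉ [-1.3, -0.7) ⇒ out
candidate 9: (m,n)=(-3,-6) → π∥ = -3-6·τ ≈ -34.1555, π⊥ = -3-6·τ' ≈ -1.8445 ∉ [-1.3, -0.7) ⇒ out

none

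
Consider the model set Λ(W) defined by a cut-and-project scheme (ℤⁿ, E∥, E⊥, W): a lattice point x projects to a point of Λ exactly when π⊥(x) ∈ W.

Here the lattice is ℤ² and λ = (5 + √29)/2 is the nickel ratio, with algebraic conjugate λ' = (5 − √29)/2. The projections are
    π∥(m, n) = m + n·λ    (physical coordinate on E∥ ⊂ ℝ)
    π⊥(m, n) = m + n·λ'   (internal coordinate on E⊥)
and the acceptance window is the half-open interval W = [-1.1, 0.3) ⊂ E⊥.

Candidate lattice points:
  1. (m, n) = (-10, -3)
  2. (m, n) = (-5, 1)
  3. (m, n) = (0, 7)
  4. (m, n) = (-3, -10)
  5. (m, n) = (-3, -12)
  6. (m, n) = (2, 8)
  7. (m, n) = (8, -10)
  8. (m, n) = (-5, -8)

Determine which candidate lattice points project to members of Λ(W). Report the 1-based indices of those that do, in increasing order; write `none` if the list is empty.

4, 5

Compute λ' = (5−√29)/2 = -0.192582, so π⊥(m,n) = m -0.192582·n.
#1 (-10,-3): internal coord -10 + (-3)·λ' = -9.422253; -9.422253 ∉ [-1.1, 0.3) → out
#2 (-5,1): internal coord -5 + (1)·λ' = -5.192582; -5.192582 ∉ [-1.1, 0.3) → out
#3 (0,7): internal coord 0 + (7)·λ' = -1.348077; -1.348077 ∉ [-1.1, 0.3) → out
#4 (-3,-10): internal coord -3 + (-10)·λ' = -1.074176; -1.074176 ∈ [-1.1, 0.3) → IN Λ
#5 (-3,-12): internal coord -3 + (-12)·λ' = -0.689011; -0.689011 ∈ [-1.1, 0.3) → IN Λ
#6 (2,8): internal coord 2 + (8)·λ' = +0.459341; +0.459341 ∉ [-1.1, 0.3) → out
#7 (8,-10): internal coord 8 + (-10)·λ' = +9.925824; +9.925824 ∉ [-1.1, 0.3) → out
#8 (-5,-8): internal coord -5 + (-8)·λ' = -3.459341; -3.459341 ∉ [-1.1, 0.3) → out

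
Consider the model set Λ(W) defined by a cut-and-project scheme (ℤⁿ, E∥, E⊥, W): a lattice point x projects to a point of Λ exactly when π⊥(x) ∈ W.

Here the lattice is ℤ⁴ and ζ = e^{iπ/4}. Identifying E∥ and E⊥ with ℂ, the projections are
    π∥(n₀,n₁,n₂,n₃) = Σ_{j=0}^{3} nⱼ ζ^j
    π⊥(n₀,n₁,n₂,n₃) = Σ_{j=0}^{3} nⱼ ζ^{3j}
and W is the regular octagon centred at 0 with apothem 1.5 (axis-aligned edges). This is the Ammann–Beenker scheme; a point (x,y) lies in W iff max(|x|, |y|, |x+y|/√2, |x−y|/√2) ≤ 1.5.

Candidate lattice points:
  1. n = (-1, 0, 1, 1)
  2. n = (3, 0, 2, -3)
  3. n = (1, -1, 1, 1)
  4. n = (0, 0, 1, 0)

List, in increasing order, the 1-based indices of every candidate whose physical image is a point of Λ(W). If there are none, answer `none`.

1, 4

Internal map: ζ^{3j} for j=0..3 gives (1,0), (−√2/2,√2/2), (0,−1), (√2/2,√2/2).
#1 (-1, 0, 1, 1): internal (-0.29289, -0.29289); octagon support 0.41421 vs apothem 1.5 → ∈ W
#2 (3, 0, 2, -3): internal (0.87868, -4.12132); octagon support 4.12132 vs apothem 1.5 → ∉ W
#3 (1, -1, 1, 1): internal (2.41421, -1.00000); octagon support 2.41421 vs apothem 1.5 → ∉ W
#4 (0, 0, 1, 0): internal (0.00000, -1.00000); octagon support 1.00000 vs apothem 1.5 → ∈ W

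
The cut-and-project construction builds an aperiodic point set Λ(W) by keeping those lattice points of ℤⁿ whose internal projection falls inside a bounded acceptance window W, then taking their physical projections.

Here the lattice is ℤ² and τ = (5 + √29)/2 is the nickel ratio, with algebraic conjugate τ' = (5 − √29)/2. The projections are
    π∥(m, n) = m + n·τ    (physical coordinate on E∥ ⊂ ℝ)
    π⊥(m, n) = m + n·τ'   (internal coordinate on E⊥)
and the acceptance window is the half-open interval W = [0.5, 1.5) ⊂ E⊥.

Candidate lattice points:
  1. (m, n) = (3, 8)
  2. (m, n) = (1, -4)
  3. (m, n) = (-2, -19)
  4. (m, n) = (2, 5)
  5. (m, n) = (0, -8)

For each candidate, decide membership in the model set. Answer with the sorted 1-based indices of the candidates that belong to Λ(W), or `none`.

τ' = (5−√29)/2 ≈ -0.1926.
[1] lift (3,8): star map gives 1.4593; window check 0.5 ≤ 1.4593 < 1.5 is true → IN Λ
[2] lift (1,-4): star map gives 1.7703; window check 0.5 ≤ 1.7703 < 1.5 is false → out
[3] lift (-2,-19): star map gives 1.6591; window check 0.5 ≤ 1.6591 < 1.5 is false → out
[4] lift (2,5): star map gives 1.0371; window check 0.5 ≤ 1.0371 < 1.5 is true → IN Λ
[5] lift (0,-8): star map gives 1.5407; window check 0.5 ≤ 1.5407 < 1.5 is false → out

1, 4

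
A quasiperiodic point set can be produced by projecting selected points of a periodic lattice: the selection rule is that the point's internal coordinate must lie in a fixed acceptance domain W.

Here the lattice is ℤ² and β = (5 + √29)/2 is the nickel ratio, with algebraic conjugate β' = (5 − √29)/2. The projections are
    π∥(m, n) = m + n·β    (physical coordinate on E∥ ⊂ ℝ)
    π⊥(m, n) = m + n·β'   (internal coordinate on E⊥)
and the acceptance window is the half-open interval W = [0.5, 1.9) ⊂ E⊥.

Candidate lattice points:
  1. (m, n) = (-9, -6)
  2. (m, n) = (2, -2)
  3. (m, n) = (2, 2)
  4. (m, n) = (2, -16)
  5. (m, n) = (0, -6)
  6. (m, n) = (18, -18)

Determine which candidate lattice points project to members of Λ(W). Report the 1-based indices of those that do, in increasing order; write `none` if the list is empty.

Numerically β ≈ 5.1926 and β' = −1/β ≈ -0.1926.
candidate 1: (m,n)=(-9,-6) → π∥ = -9-6·β ≈ -40.1555, π⊥ = -9-6·β' ≈ -7.8445 ∉ [0.5, 1.9) ⇒ out
candidate 2: (m,n)=(2,-2) → π∥ = 2-2·β ≈ -8.3852, π⊥ = 2-2·β' ≈ 2.3852 ∉ [0.5, 1.9) ⇒ out
candidate 3: (m,n)=(2,2) → π∥ = 2+2·β ≈ 12.3852, π⊥ = 2+2·β' ≈ 1.6148 ∈ [0.5, 1.9) ⇒ IN Λ
candidate 4: (m,n)=(2,-16) → π∥ = 2-16·β ≈ -81.0813, π⊥ = 2-16·β' ≈ 5.0813 ∉ [0.5, 1.9) ⇒ out
candidate 5: (m,n)=(0,-6) → π∥ = 0-6·β ≈ -31.1555, π⊥ = 0-6·β' ≈ 1.1555 ∈ [0.5, 1.9) ⇒ IN Λ
candidate 6: (m,n)=(18,-18) → π∥ = 18-18·β ≈ -75.4665, π⊥ = 18-18·β' ≈ 21.4665 ∉ [0.5, 1.9) ⇒ out

3, 5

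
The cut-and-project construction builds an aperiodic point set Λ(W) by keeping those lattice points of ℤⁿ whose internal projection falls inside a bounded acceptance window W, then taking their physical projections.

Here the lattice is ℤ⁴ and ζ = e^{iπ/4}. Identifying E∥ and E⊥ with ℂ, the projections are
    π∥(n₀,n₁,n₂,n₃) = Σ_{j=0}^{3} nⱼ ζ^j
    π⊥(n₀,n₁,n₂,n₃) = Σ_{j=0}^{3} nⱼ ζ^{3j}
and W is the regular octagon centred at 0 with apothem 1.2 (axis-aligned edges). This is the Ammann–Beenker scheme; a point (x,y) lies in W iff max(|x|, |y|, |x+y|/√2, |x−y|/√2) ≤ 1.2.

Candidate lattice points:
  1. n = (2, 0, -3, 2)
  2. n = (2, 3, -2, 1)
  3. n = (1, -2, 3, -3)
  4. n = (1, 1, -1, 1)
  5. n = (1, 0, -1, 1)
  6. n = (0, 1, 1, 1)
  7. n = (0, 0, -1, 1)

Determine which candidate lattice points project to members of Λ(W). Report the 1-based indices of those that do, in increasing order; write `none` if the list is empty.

6

With ζ = e^{iπ/4} the internal vectors are ζ^0,ζ^3,ζ^6,ζ^9.
candidate 1: n = (2, 0, -3, 2) → π⊥ ≈ (+3.414214, +4.414214); max(|x|,|y|,|x±y|/√2) = 5.535534 > 1.2 ⇒ ∉ W
candidate 2: n = (2, 3, -2, 1) → π⊥ ≈ (+0.585786, +4.828427); max(|x|,|y|,|x±y|/√2) = 4.828427 > 1.2 ⇒ ∉ W
candidate 3: n = (1, -2, 3, -3) → π⊥ ≈ (+0.292893, -6.535534); max(|x|,|y|,|x±y|/√2) = 6.535534 > 1.2 ⇒ ∉ W
candidate 4: n = (1, 1, -1, 1) → π⊥ ≈ (+1.000000, +2.414214); max(|x|,|y|,|x±y|/√2) = 2.414214 > 1.2 ⇒ ∉ W
candidate 5: n = (1, 0, -1, 1) → π⊥ ≈ (+1.707107, +1.707107); max(|x|,|y|,|x±y|/√2) = 2.414214 > 1.2 ⇒ ∉ W
candidate 6: n = (0, 1, 1, 1) → π⊥ ≈ (+0.000000, +0.414214); max(|x|,|y|,|x±y|/√2) = 0.414214 ≤ 1.2 ⇒ ∈ W
candidate 7: n = (0, 0, -1, 1) → π⊥ ≈ (+0.707107, +1.707107); max(|x|,|y|,|x±y|/√2) = 1.707107 > 1.2 ⇒ ∉ W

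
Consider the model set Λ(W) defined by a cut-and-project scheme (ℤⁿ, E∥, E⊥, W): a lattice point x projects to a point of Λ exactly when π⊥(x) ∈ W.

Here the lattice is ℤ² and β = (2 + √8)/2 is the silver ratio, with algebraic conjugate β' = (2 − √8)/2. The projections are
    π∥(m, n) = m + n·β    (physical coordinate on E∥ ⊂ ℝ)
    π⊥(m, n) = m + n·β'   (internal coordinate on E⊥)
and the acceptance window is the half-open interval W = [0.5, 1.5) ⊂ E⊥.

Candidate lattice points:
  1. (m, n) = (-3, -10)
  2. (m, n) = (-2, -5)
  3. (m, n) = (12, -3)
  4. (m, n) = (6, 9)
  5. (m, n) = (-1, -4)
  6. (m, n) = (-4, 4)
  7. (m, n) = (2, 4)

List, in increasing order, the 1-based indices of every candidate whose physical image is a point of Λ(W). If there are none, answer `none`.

β' = (2−√8)/2 ≈ -0.41421.
candidate 1: (m,n)=(-3,-10) → π∥ = -3-10·β ≈ -27.14214, π⊥ = -3-10·β' ≈ 1.14214 ∈ [0.5, 1.5) ⇒ IN Λ
candidate 2: (m,n)=(-2,-5) → π∥ = -2-5·β ≈ -14.07107, π⊥ = -2-5·β' ≈ 0.07107 ∉ [0.5, 1.5) ⇒ out
candidate 3: (m,n)=(12,-3) → π∥ = 12-3·β ≈ 4.75736, π⊥ = 12-3·β' ≈ 13.24264 ∉ [0.5, 1.5) ⇒ out
candidate 4: (m,n)=(6,9) → π∥ = 6+9·β ≈ 27.72792, π⊥ = 6+9·β' ≈ 2.27208 ∉ [0.5, 1.5) ⇒ out
candidate 5: (m,n)=(-1,-4) → π∥ = -1-4·β ≈ -10.65685, π⊥ = -1-4·β' ≈ 0.65685 ∈ [0.5, 1.5) ⇒ IN Λ
candidate 6: (m,n)=(-4,4) → π∥ = -4+4·β ≈ 5.65685, π⊥ = -4+4·β' ≈ -5.65685 ∉ [0.5, 1.5) ⇒ out
candidate 7: (m,n)=(2,4) → π∥ = 2+4·β ≈ 11.65685, π⊥ = 2+4·β' ≈ 0.34315 ∉ [0.5, 1.5) ⇒ out

1, 5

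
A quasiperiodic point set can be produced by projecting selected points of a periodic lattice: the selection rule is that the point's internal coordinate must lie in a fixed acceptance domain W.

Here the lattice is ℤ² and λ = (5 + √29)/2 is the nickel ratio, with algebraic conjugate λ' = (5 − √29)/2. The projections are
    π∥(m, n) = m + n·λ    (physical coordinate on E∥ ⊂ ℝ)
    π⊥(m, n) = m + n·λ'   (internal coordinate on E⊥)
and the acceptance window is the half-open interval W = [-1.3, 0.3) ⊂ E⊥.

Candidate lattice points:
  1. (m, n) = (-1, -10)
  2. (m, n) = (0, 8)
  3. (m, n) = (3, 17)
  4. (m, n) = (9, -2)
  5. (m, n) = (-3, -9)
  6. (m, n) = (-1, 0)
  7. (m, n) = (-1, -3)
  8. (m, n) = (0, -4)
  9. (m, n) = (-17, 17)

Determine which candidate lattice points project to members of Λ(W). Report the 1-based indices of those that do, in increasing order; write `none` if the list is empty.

3, 5, 6, 7

λ' = (5−√29)/2 ≈ -0.19258.
#1 (-1,-10): internal coord -1 + (-10)·λ' = +0.92582; +0.92582 ∉ [-1.3, 0.3) → out
#2 (0,8): internal coord 0 + (8)·λ' = -1.54066; -1.54066 ∉ [-1.3, 0.3) → out
#3 (3,17): internal coord 3 + (17)·λ' = -0.27390; -0.27390 ∈ [-1.3, 0.3) → IN Λ
#4 (9,-2): internal coord 9 + (-2)·λ' = +9.38516; +9.38516 ∉ [-1.3, 0.3) → out
#5 (-3,-9): internal coord -3 + (-9)·λ' = -1.26676; -1.26676 ∈ [-1.3, 0.3) → IN Λ
#6 (-1,0): internal coord -1 + (0)·λ' = -1.00000; -1.00000 ∈ [-1.3, 0.3) → IN Λ
#7 (-1,-3): internal coord -1 + (-3)·λ' = -0.42225; -0.42225 ∈ [-1.3, 0.3) → IN Λ
#8 (0,-4): internal coord 0 + (-4)·λ' = +0.77033; +0.77033 ∉ [-1.3, 0.3) → out
#9 (-17,17): internal coord -17 + (17)·λ' = -20.27390; -20.27390 ∉ [-1.3, 0.3) → out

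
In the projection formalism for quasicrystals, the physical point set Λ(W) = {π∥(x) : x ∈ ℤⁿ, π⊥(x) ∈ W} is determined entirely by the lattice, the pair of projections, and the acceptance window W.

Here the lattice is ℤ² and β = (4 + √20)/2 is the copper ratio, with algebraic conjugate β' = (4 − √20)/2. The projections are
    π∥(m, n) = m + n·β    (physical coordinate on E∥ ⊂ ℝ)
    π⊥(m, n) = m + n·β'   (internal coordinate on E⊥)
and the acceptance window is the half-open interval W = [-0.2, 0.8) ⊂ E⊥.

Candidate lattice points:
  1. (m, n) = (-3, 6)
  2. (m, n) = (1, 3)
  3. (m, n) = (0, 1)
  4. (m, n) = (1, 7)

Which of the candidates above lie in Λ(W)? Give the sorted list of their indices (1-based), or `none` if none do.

Compute β' = (4−√20)/2 = -0.23607, so π⊥(m,n) = m -0.23607·n.
candidate 1: (m,n)=(-3,6) → π∥ = -3+6·β ≈ 22.41641, π⊥ = -3+6·β' ≈ -4.41641 ∉ [-0.2, 0.8) ⇒ out
candidate 2: (m,n)=(1,3) → π∥ = 1+3·β ≈ 13.70820, π⊥ = 1+3·β' ≈ 0.29180 ∈ [-0.2, 0.8) ⇒ IN Λ
candidate 3: (m,n)=(0,1) → π∥ = 0+1·β ≈ 4.23607, π⊥ = 0+1·β' ≈ -0.23607 ∉ [-0.2, 0.8) ⇒ out
candidate 4: (m,n)=(1,7) → π∥ = 1+7·β ≈ 30.65248, π⊥ = 1+7·β' ≈ -0.65248 ∉ [-0.2, 0.8) ⇒ out

2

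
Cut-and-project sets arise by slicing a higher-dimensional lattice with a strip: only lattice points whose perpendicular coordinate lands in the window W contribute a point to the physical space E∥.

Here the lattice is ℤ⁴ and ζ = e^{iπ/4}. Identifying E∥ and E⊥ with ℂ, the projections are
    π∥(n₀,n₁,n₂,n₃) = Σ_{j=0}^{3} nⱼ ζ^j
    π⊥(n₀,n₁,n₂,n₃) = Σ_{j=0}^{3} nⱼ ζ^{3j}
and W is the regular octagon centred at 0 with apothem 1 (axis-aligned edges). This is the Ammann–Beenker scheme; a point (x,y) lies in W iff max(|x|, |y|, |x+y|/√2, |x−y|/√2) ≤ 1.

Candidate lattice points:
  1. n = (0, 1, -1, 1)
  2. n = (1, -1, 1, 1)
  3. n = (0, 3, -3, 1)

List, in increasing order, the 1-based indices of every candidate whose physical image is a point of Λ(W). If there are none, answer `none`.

With ζ = e^{iπ/4} the internal vectors are ζ^0,ζ^3,ζ^6,ζ^9.
#1 (0, 1, -1, 1): internal (0.000000, 2.414214); octagon support 2.414214 vs apothem 1 → ∉ W
#2 (1, -1, 1, 1): internal (2.414214, -1.000000); octagon support 2.414214 vs apothem 1 → ∉ W
#3 (0, 3, -3, 1): internal (-1.414214, 5.828427); octagon support 5.828427 vs apothem 1 → ∉ W

none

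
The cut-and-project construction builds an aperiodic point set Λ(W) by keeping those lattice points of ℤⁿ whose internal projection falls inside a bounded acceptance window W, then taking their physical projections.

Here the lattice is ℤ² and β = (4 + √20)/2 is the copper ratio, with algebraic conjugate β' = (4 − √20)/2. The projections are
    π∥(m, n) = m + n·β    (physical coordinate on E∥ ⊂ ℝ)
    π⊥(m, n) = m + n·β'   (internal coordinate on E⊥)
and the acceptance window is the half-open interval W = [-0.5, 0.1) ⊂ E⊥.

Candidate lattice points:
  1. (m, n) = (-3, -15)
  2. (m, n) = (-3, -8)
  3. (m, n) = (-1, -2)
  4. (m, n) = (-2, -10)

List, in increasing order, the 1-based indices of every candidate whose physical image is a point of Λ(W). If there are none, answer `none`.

none

Compute β' = (4−√20)/2 = -0.2361, so π⊥(m,n) = m -0.2361·n.
candidate 1: (m,n)=(-3,-15) → π∥ = -3-15·β ≈ -66.5410, π⊥ = -3-15·β' ≈ 0.5410 ∉ [-0.5, 0.1) ⇒ out
candidate 2: (m,n)=(-3,-8) → π∥ = -3-8·β ≈ -36.8885, π⊥ = -3-8·β' ≈ -1.1115 ∉ [-0.5, 0.1) ⇒ out
candidate 3: (m,n)=(-1,-2) → π∥ = -1-2·β ≈ -9.4721, π⊥ = -1-2·β' ≈ -0.5279 ∉ [-0.5, 0.1) ⇒ out
candidate 4: (m,n)=(-2,-10) → π∥ = -2-10·β ≈ -44.3607, π⊥ = -2-10·β' ≈ 0.3607 ∉ [-0.5, 0.1) ⇒ out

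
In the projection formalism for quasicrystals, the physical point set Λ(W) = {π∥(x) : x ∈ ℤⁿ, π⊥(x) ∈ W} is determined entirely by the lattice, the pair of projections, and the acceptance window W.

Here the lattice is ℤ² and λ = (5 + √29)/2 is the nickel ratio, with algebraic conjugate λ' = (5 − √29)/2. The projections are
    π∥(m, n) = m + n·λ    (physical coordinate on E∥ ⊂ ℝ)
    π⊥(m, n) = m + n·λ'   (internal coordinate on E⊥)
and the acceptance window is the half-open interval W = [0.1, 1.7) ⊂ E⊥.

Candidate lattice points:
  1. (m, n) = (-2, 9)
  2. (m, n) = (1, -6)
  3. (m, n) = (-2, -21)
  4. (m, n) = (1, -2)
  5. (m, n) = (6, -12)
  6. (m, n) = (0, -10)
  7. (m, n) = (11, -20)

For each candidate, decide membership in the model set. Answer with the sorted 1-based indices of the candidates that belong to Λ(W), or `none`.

4

Compute λ' = (5−√29)/2 = -0.1926, so π⊥(m,n) = m -0.1926·n.
candidate 1: (m,n)=(-2,9) → π∥ = -2+9·λ ≈ 44.7332, π⊥ = -2+9·λ' ≈ -3.7332 ∉ [0.1, 1.7) ⇒ out
candidate 2: (m,n)=(1,-6) → π∥ = 1-6·λ ≈ -30.1555, π⊥ = 1-6·λ' ≈ 2.1555 ∉ [0.1, 1.7) ⇒ out
candidate 3: (m,n)=(-2,-21) → π∥ = -2-21·λ ≈ -111.0442, π⊥ = -2-21·λ' ≈ 2.0442 ∉ [0.1, 1.7) ⇒ out
candidate 4: (m,n)=(1,-2) → π∥ = 1-2·λ ≈ -9.3852, π⊥ = 1-2·λ' ≈ 1.3852 ∈ [0.1, 1.7) ⇒ IN Λ
candidate 5: (m,n)=(6,-12) → π∥ = 6-12·λ ≈ -56.3110, π⊥ = 6-12·λ' ≈ 8.3110 ∉ [0.1, 1.7) ⇒ out
candidate 6: (m,n)=(0,-10) → π∥ = 0-10·λ ≈ -51.9258, π⊥ = 0-10·λ' ≈ 1.9258 ∉ [0.1, 1.7) ⇒ out
candidate 7: (m,n)=(11,-20) → π∥ = 11-20·λ ≈ -92.8516, π⊥ = 11-20·λ' ≈ 14.8516 ∉ [0.1, 1.7) ⇒ out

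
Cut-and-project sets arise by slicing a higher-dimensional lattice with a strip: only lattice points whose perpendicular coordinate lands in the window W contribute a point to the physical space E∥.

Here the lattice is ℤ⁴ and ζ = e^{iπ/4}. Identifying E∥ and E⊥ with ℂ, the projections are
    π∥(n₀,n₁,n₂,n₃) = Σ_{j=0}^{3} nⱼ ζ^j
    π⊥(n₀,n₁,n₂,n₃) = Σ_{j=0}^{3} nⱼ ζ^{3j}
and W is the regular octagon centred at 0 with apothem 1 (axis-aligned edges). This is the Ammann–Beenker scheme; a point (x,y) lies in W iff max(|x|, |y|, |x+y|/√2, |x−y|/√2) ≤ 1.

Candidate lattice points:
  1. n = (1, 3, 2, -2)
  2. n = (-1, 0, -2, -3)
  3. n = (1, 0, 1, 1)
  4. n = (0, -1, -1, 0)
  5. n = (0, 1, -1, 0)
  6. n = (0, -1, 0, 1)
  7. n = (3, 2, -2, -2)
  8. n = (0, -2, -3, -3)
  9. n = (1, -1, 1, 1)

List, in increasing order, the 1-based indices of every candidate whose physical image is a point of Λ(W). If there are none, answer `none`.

Internal map: ζ^{3j} for j=0..3 gives (1,0), (−√2/2,√2/2), (0,−1), (√2/2,√2/2).
candidate 1: n = (1, 3, 2, -2) → π⊥ ≈ (-2.53553, -1.29289); max(|x|,|y|,|x±y|/√2) = 2.70711 > 1 ⇒ ∉ W
candidate 2: n = (-1, 0, -2, -3) → π⊥ ≈ (-3.12132, -0.12132); max(|x|,|y|,|x±y|/√2) = 3.12132 > 1 ⇒ ∉ W
candidate 3: n = (1, 0, 1, 1) → π⊥ ≈ (+1.70711, -0.29289); max(|x|,|y|,|x±y|/√2) = 1.70711 > 1 ⇒ ∉ W
candidate 4: n = (0, -1, -1, 0) → π⊥ ≈ (+0.70711, +0.29289); max(|x|,|y|,|x±y|/√2) = 0.70711 ≤ 1 ⇒ ∈ W
candidate 5: n = (0, 1, -1, 0) → π⊥ ≈ (-0.70711, +1.70711); max(|x|,|y|,|x±y|/√2) = 1.70711 > 1 ⇒ ∉ W
candidate 6: n = (0, -1, 0, 1) → π⊥ ≈ (+1.41421, +0.00000); max(|x|,|y|,|x±y|/√2) = 1.41421 > 1 ⇒ ∉ W
candidate 7: n = (3, 2, -2, -2) → π⊥ ≈ (+0.17157, +2.00000); max(|x|,|y|,|x±y|/√2) = 2.00000 > 1 ⇒ ∉ W
candidate 8: n = (0, -2, -3, -3) → π⊥ ≈ (-0.70711, -0.53553); max(|x|,|y|,|x±y|/√2) = 0.87868 ≤ 1 ⇒ ∈ W
candidate 9: n = (1, -1, 1, 1) → π⊥ ≈ (+2.41421, -1.00000); max(|x|,|y|,|x±y|/√2) = 2.41421 > 1 ⇒ ∉ W

4, 8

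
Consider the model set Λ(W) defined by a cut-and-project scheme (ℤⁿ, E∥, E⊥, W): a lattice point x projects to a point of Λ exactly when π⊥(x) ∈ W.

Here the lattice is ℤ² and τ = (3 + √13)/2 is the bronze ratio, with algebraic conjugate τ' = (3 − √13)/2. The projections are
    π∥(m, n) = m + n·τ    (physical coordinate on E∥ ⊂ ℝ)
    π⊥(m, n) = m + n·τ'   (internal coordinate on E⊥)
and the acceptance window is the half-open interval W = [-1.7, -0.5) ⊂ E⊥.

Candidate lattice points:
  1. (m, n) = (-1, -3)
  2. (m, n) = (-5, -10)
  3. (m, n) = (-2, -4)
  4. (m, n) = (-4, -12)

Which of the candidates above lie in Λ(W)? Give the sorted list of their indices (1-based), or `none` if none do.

Compute τ' = (3−√13)/2 = -0.30278, so π⊥(m,n) = m -0.30278·n.
[1] lift (-1,-3): star map gives -0.09167; window check -1.7 ≤ -0.09167 < -0.5 is false → out
[2] lift (-5,-10): star map gives -1.97224; window check -1.7 ≤ -1.97224 < -0.5 is false → out
[3] lift (-2,-4): star map gives -0.78890; window check -1.7 ≤ -0.78890 < -0.5 is true → IN Λ
[4] lift (-4,-12): star map gives -0.36669; window check -1.7 ≤ -0.36669 < -0.5 is false → out

3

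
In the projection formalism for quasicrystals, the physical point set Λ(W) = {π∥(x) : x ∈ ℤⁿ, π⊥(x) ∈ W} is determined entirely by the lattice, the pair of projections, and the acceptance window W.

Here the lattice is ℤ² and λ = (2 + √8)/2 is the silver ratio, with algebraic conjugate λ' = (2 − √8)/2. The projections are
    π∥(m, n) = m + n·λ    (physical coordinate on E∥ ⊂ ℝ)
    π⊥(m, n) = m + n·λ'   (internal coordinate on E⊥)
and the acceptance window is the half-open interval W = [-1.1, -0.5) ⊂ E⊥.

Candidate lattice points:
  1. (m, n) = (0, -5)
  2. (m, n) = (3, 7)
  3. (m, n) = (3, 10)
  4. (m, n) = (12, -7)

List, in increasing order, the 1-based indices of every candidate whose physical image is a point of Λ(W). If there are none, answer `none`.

Numerically λ ≈ 2.414214 and λ' = −1/λ ≈ -0.414214.
[1] lift (0,-5): star map gives 2.071068; window check -1.1 ≤ 2.071068 < -0.5 is false → out
[2] lift (3,7): star map gives 0.100505; window check -1.1 ≤ 0.100505 < -0.5 is false → out
[3] lift (3,10): star map gives -1.142136; window check -1.1 ≤ -1.142136 < -0.5 is false → out
[4] lift (12,-7): star map gives 14.899495; window check -1.1 ≤ 14.899495 < -0.5 is false → out

none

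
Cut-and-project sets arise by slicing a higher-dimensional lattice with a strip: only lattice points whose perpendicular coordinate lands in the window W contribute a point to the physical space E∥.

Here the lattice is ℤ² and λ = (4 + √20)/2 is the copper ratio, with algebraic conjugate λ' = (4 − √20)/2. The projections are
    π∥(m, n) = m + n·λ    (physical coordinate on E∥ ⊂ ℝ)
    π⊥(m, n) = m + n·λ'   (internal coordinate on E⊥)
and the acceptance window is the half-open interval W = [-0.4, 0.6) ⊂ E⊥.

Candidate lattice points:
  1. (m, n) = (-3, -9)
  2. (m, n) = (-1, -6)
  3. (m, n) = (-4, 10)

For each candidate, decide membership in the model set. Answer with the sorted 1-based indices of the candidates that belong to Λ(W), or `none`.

2

Compute λ' = (4−√20)/2 = -0.2361, so π⊥(m,n) = m -0.2361·n.
candidate 1: (m,n)=(-3,-9) → π∥ = -3-9·λ ≈ -41.1246, π⊥ = -3-9·λ' ≈ -0.8754 ∉ [-0.4, 0.6) ⇒ out
candidate 2: (m,n)=(-1,-6) → π∥ = -1-6·λ ≈ -26.4164, π⊥ = -1-6·λ' ≈ 0.4164 ∈ [-0.4, 0.6) ⇒ IN Λ
candidate 3: (m,n)=(-4,10) → π∥ = -4+10·λ ≈ 38.3607, π⊥ = -4+10·λ' ≈ -6.3607 ∉ [-0.4, 0.6) ⇒ out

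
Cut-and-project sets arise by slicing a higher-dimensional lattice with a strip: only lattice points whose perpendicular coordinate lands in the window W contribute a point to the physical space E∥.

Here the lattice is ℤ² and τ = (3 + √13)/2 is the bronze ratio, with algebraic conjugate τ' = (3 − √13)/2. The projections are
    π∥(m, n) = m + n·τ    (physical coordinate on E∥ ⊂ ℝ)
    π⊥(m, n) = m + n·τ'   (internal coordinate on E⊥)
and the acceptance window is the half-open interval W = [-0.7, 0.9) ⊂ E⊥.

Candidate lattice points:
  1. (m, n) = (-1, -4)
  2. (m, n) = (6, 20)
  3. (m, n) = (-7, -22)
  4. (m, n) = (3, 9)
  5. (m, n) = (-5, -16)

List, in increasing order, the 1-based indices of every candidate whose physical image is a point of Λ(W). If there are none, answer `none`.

τ' = (3−√13)/2 ≈ -0.302776.
candidate 1: (m,n)=(-1,-4) → π∥ = -1-4·τ ≈ -14.211103, π⊥ = -1-4·τ' ≈ 0.211103 ∈ [-0.7, 0.9) ⇒ IN Λ
candidate 2: (m,n)=(6,20) → π∥ = 6+20·τ ≈ 72.055513, π⊥ = 6+20·τ' ≈ -0.055513 ∈ [-0.7, 0.9) ⇒ IN Λ
candidate 3: (m,n)=(-7,-22) → π∥ = -7-22·τ ≈ -79.661064, π⊥ = -7-22·τ' ≈ -0.338936 ∈ [-0.7, 0.9) ⇒ IN Λ
candidate 4: (m,n)=(3,9) → π∥ = 3+9·τ ≈ 32.724981, π⊥ = 3+9·τ' ≈ 0.275019 ∈ [-0.7, 0.9) ⇒ IN Λ
candidate 5: (m,n)=(-5,-16) → π∥ = -5-16·τ ≈ -57.844410, π⊥ = -5-16·τ' ≈ -0.155590 ∈ [-0.7, 0.9) ⇒ IN Λ

1, 2, 3, 4, 5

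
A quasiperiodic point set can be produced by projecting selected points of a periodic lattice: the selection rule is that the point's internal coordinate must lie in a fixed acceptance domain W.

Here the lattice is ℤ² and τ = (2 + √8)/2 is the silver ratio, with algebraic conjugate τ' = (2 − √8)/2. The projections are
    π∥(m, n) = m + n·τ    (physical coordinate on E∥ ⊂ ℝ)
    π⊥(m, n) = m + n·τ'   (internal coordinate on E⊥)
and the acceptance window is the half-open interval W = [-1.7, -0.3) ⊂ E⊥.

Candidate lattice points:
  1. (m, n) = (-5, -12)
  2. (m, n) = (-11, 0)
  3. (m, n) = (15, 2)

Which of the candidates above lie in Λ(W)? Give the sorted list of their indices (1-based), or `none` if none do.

Numerically τ ≈ 2.41421 and τ' = −1/τ ≈ -0.41421.
candidate 1: (m,n)=(-5,-12) → π∥ = -5-12·τ ≈ -33.97056, π⊥ = -5-12·τ' ≈ -0.02944 ∉ [-1.7, -0.3) ⇒ out
candidate 2: (m,n)=(-11,0) → π∥ = -11+0·τ ≈ -11.00000, π⊥ = -11+0·τ' ≈ -11.00000 ∉ [-1.7, -0.3) ⇒ out
candidate 3: (m,n)=(15,2) → π∥ = 15+2·τ ≈ 19.82843, π⊥ = 15+2·τ' ≈ 14.17157 ∉ [-1.7, -0.3) ⇒ out

none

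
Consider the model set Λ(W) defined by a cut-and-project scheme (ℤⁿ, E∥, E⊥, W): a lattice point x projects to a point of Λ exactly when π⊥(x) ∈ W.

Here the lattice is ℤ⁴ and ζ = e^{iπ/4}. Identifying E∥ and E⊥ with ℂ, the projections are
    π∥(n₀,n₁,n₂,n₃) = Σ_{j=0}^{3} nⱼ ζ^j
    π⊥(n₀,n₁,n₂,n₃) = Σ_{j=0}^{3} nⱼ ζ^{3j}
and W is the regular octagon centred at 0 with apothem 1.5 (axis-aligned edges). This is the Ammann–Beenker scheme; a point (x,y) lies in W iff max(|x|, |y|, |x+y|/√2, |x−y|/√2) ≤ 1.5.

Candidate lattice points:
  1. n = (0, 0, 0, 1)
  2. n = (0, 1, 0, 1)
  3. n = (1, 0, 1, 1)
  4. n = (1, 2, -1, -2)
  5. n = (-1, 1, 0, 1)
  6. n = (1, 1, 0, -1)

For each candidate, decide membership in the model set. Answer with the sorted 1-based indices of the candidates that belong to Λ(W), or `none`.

With ζ = e^{iπ/4} the internal vectors are ζ^0,ζ^3,ζ^6,ζ^9.
#1 (0, 0, 0, 1): internal (0.707107, 0.707107); octagon support 1.000000 vs apothem 1.5 → ∈ W
#2 (0, 1, 0, 1): internal (0.000000, 1.414214); octagon support 1.414214 vs apothem 1.5 → ∈ W
#3 (1, 0, 1, 1): internal (1.707107, -0.292893); octagon support 1.707107 vs apothem 1.5 → ∉ W
#4 (1, 2, -1, -2): internal (-1.828427, 1.000000); octagon support 2.000000 vs apothem 1.5 → ∉ W
#5 (-1, 1, 0, 1): internal (-1.000000, 1.414214); octagon support 1.707107 vs apothem 1.5 → ∉ W
#6 (1, 1, 0, -1): internal (-0.414214, 0.000000); octagon support 0.414214 vs apothem 1.5 → ∈ W

1, 2, 6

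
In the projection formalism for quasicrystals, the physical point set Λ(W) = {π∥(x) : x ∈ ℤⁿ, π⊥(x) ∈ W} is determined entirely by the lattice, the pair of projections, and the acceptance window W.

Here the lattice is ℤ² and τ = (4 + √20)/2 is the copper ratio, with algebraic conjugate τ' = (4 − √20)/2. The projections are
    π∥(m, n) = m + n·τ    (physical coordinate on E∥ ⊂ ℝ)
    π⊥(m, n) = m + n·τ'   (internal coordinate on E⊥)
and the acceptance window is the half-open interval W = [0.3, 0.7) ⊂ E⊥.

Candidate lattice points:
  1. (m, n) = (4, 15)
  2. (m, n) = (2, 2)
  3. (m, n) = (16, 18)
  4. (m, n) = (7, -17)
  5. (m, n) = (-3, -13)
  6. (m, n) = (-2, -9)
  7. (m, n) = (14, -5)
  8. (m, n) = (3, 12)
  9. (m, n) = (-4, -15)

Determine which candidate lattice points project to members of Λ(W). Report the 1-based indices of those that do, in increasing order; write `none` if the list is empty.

Compute τ' = (4−√20)/2 = -0.2361, so π⊥(m,n) = m -0.2361·n.
candidate 1: (m,n)=(4,15) → π∥ = 4+15·τ ≈ 67.5410, π⊥ = 4+15·τ' ≈ 0.4590 ∈ [0.3, 0.7) ⇒ IN Λ
candidate 2: (m,n)=(2,2) → π∥ = 2+2·τ ≈ 10.4721, π⊥ = 2+2·τ' ≈ 1.5279 ∉ [0.3, 0.7) ⇒ out
candidate 3: (m,n)=(16,18) → π∥ = 16+18·τ ≈ 92.2492, π⊥ = 16+18·τ' ≈ 11.7508 ∉ [0.3, 0.7) ⇒ out
candidate 4: (m,n)=(7,-17) → π∥ = 7-17·τ ≈ -65.0132, π⊥ = 7-17·τ' ≈ 11.0132 ∉ [0.3, 0.7) ⇒ out
candidate 5: (m,n)=(-3,-13) → π∥ = -3-13·τ ≈ -58.0689, π⊥ = -3-13·τ' ≈ 0.0689 ∉ [0.3, 0.7) ⇒ out
candidate 6: (m,n)=(-2,-9) → π∥ = -2-9·τ ≈ -40.1246, π⊥ = -2-9·τ' ≈ 0.1246 ∉ [0.3, 0.7) ⇒ out
candidate 7: (m,n)=(14,-5) → π∥ = 14-5·τ ≈ -7.1803, π⊥ = 14-5·τ' ≈ 15.1803 ∉ [0.3, 0.7) ⇒ out
candidate 8: (m,n)=(3,12) → π∥ = 3+12·τ ≈ 53.8328, π⊥ = 3+12·τ' ≈ 0.1672 ∉ [0.3, 0.7) ⇒ out
candidate 9: (m,n)=(-4,-15) → π∥ = -4-15·τ ≈ -67.5410, π⊥ = -4-15·τ' ≈ -0.4590 ∉ [0.3, 0.7) ⇒ out

1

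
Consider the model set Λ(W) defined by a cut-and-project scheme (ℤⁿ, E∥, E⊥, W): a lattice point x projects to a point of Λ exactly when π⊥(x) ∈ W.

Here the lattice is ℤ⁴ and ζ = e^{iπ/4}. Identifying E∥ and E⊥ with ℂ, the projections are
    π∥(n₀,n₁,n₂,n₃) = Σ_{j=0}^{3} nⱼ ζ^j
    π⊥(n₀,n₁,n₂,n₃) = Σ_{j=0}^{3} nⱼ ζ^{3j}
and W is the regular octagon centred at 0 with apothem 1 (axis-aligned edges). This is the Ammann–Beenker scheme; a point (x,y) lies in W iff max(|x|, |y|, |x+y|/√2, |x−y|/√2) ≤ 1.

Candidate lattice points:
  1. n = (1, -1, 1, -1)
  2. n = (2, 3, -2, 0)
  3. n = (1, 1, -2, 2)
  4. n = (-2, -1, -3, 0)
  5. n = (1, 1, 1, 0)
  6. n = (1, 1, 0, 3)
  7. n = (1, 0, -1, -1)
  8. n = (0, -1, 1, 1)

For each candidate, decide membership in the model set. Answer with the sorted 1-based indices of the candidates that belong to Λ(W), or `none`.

5, 7

π⊥(n) = n₀ + n₁ζ³ + n₂ζ⁶ + n₃ζ⁹ where ζ = e^{iπ/4}.
candidate 1: n = (1, -1, 1, -1) → π⊥ ≈ (+1.00000, -2.41421); max(|x|,|y|,|x±y|/√2) = 2.41421 > 1 ⇒ ∉ W
candidate 2: n = (2, 3, -2, 0) → π⊥ ≈ (-0.12132, +4.12132); max(|x|,|y|,|x±y|/√2) = 4.12132 > 1 ⇒ ∉ W
candidate 3: n = (1, 1, -2, 2) → π⊥ ≈ (+1.70711, +4.12132); max(|x|,|y|,|x±y|/√2) = 4.12132 > 1 ⇒ ∉ W
candidate 4: n = (-2, -1, -3, 0) → π⊥ ≈ (-1.29289, +2.29289); max(|x|,|y|,|x±y|/√2) = 2.53553 > 1 ⇒ ∉ W
candidate 5: n = (1, 1, 1, 0) → π⊥ ≈ (+0.29289, -0.29289); max(|x|,|y|,|x±y|/√2) = 0.41421 ≤ 1 ⇒ ∈ W
candidate 6: n = (1, 1, 0, 3) → π⊥ ≈ (+2.41421, +2.82843); max(|x|,|y|,|x±y|/√2) = 3.70711 > 1 ⇒ ∉ W
candidate 7: n = (1, 0, -1, -1) → π⊥ ≈ (+0.29289, +0.29289); max(|x|,|y|,|x±y|/√2) = 0.41421 ≤ 1 ⇒ ∈ W
candidate 8: n = (0, -1, 1, 1) → π⊥ ≈ (+1.41421, -1.00000); max(|x|,|y|,|x±y|/√2) = 1.70711 > 1 ⇒ ∉ W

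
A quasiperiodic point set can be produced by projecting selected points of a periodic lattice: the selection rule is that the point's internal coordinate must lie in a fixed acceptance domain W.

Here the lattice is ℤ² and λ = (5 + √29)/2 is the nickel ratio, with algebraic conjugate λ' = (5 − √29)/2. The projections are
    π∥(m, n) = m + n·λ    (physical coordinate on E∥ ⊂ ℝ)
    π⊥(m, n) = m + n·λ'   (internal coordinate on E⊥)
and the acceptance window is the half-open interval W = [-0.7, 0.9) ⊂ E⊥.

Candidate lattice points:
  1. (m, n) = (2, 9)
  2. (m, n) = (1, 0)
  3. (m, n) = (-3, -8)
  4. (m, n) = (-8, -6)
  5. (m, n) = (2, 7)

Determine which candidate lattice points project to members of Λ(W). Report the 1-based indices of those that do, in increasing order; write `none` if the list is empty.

Compute λ' = (5−√29)/2 = -0.19258, so π⊥(m,n) = m -0.19258·n.
#1 (2,9): internal coord 2 + (9)·λ' = +0.26676; +0.26676 ∈ [-0.7, 0.9) → IN Λ
#2 (1,0): internal coord 1 + (0)·λ' = +1.00000; +1.00000 ∉ [-0.7, 0.9) → out
#3 (-3,-8): internal coord -3 + (-8)·λ' = -1.45934; -1.45934 ∉ [-0.7, 0.9) → out
#4 (-8,-6): internal coord -8 + (-6)·λ' = -6.84451; -6.84451 ∉ [-0.7, 0.9) → out
#5 (2,7): internal coord 2 + (7)·λ' = +0.65192; +0.65192 ∈ [-0.7, 0.9) → IN Λ

1, 5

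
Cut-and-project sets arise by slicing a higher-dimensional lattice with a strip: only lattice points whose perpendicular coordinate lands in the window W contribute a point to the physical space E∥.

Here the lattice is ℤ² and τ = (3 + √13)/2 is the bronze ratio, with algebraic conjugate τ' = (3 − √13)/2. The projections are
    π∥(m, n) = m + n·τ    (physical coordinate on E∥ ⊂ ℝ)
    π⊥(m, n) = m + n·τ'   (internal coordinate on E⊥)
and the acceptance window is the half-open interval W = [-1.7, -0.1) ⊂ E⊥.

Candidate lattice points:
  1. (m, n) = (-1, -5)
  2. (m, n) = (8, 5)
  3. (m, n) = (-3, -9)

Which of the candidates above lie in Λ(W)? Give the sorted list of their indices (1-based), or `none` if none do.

τ' = (3−√13)/2 ≈ -0.30278.
#1 (-1,-5): internal coord -1 + (-5)·τ' = +0.51388; +0.51388 ∉ [-1.7, -0.1) → out
#2 (8,5): internal coord 8 + (5)·τ' = +6.48612; +6.48612 ∉ [-1.7, -0.1) → out
#3 (-3,-9): internal coord -3 + (-9)·τ' = -0.27502; -0.27502 ∈ [-1.7, -0.1) → IN Λ

3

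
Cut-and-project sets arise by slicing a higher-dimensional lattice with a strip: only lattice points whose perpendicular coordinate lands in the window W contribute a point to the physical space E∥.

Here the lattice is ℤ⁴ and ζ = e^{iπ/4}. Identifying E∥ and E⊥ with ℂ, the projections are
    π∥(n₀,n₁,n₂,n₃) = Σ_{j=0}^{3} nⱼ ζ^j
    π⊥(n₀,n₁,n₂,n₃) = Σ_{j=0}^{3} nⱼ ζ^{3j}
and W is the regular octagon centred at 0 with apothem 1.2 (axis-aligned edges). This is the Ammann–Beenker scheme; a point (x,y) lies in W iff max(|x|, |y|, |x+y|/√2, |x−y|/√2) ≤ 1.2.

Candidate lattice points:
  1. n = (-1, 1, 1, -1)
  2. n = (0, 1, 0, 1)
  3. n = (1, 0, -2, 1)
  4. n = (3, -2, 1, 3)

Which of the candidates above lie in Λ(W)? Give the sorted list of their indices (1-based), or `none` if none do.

none

Internal map: ζ^{3j} for j=0..3 gives (1,0), (−√2/2,√2/2), (0,−1), (√2/2,√2/2).
candidate 1: n = (-1, 1, 1, -1) → π⊥ ≈ (-2.4142, -1.0000); max(|x|,|y|,|x±y|/√2) = 2.4142 > 1.2 ⇒ ∉ W
candidate 2: n = (0, 1, 0, 1) → π⊥ ≈ (+0.0000, +1.4142); max(|x|,|y|,|x±y|/√2) = 1.4142 > 1.2 ⇒ ∉ W
candidate 3: n = (1, 0, -2, 1) → π⊥ ≈ (+1.7071, +2.7071); max(|x|,|y|,|x±y|/√2) = 3.1213 > 1.2 ⇒ ∉ W
candidate 4: n = (3, -2, 1, 3) → π⊥ ≈ (+6.5355, -0.2929); max(|x|,|y|,|x±y|/√2) = 6.5355 > 1.2 ⇒ ∉ W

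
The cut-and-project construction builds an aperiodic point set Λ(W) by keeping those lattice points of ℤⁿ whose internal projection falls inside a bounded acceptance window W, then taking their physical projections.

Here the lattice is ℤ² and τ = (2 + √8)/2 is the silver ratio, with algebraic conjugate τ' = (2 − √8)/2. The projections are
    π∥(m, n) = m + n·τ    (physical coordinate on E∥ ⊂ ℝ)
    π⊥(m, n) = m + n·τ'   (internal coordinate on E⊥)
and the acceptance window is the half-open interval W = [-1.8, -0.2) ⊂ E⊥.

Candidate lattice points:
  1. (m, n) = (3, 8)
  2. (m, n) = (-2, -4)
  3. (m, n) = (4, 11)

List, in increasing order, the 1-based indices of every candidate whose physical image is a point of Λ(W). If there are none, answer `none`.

1, 2, 3

Compute τ' = (2−√8)/2 = -0.41421, so π⊥(m,n) = m -0.41421·n.
#1 (3,8): internal coord 3 + (8)·τ' = -0.31371; -0.31371 ∈ [-1.8, -0.2) → IN Λ
#2 (-2,-4): internal coord -2 + (-4)·τ' = -0.34315; -0.34315 ∈ [-1.8, -0.2) → IN Λ
#3 (4,11): internal coord 4 + (11)·τ' = -0.55635; -0.55635 ∈ [-1.8, -0.2) → IN Λ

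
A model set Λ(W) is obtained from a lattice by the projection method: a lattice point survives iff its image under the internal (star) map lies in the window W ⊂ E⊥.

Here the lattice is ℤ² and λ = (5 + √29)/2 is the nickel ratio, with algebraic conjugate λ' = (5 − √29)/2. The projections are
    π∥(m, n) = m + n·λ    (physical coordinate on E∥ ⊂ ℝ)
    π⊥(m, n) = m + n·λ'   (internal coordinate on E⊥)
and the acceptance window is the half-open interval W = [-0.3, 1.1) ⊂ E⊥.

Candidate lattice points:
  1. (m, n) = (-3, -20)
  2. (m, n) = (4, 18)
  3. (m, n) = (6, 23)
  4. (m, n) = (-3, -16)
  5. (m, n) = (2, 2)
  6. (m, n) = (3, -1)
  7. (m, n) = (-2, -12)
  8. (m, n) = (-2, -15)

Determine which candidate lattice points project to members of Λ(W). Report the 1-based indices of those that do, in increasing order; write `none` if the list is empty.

1, 2, 4, 7, 8

λ' = (5−√29)/2 ≈ -0.1926.
candidate 1: (m,n)=(-3,-20) → π∥ = -3-20·λ ≈ -106.8516, π⊥ = -3-20·λ' ≈ 0.8516 ∈ [-0.3, 1.1) ⇒ IN Λ
candidate 2: (m,n)=(4,18) → π∥ = 4+18·λ ≈ 97.4665, π⊥ = 4+18·λ' ≈ 0.5335 ∈ [-0.3, 1.1) ⇒ IN Λ
candidate 3: (m,n)=(6,23) → π∥ = 6+23·λ ≈ 125.4294, π⊥ = 6+23·λ' ≈ 1.5706 ∉ [-0.3, 1.1) ⇒ out
candidate 4: (m,n)=(-3,-16) → π∥ = -3-16·λ ≈ -86.0813, π⊥ = -3-16·λ' ≈ 0.0813 ∈ [-0.3, 1.1) ⇒ IN Λ
candidate 5: (m,n)=(2,2) → π∥ = 2+2·λ ≈ 12.3852, π⊥ = 2+2·λ' ≈ 1.6148 ∉ [-0.3, 1.1) ⇒ out
candidate 6: (m,n)=(3,-1) → π∥ = 3-1·λ ≈ -2.1926, π⊥ = 3-1·λ' ≈ 3.1926 ∉ [-0.3, 1.1) ⇒ out
candidate 7: (m,n)=(-2,-12) → π∥ = -2-12·λ ≈ -64.3110, π⊥ = -2-12·λ' ≈ 0.3110 ∈ [-0.3, 1.1) ⇒ IN Λ
candidate 8: (m,n)=(-2,-15) → π∥ = -2-15·λ ≈ -79.8887, π⊥ = -2-15·λ' ≈ 0.8887 ∈ [-0.3, 1.1) ⇒ IN Λ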